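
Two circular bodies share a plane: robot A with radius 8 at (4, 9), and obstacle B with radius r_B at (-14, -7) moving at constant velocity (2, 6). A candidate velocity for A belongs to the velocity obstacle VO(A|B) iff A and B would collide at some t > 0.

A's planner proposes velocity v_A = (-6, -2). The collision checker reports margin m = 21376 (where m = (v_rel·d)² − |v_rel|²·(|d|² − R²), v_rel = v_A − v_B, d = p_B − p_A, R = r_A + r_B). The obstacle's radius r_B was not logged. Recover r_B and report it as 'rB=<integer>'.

m = 21376
d = (-18, -16);  v_rel = (-8, -8),  |v_rel|² = 128
v_rel×d = (-8)·(-16) − (-8)·(-18) = -16
since m = R²·128 − (-16)²:  R² = (256 + 21376) / 128 = 169
R = √169 = 13  ⇒  r_B = 13 − 8 = 5

rB=5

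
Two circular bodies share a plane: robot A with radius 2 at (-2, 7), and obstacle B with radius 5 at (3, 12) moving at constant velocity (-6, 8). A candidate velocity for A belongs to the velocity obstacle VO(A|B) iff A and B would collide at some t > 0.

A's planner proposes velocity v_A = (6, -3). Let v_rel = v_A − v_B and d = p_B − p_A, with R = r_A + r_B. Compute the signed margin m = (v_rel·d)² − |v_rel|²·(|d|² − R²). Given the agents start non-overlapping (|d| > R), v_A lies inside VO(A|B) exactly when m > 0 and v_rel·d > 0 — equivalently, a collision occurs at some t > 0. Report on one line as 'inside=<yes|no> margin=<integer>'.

d = (5, 5),  |d|² = 50;  R = 2+5 = 7,  c = 50−7² = 1
v_rel = (12, -11),  |v_rel|² = 265;  v_rel·d = (12)·(5) + (-11)·(5) = 5
265·t² − 10·t + 1 = 0  ⇒  m = 5² − 265·1 = -240
m = -240 < 0,  v_rel·d = 5 > 0  ⇒  outside

inside=no margin=-240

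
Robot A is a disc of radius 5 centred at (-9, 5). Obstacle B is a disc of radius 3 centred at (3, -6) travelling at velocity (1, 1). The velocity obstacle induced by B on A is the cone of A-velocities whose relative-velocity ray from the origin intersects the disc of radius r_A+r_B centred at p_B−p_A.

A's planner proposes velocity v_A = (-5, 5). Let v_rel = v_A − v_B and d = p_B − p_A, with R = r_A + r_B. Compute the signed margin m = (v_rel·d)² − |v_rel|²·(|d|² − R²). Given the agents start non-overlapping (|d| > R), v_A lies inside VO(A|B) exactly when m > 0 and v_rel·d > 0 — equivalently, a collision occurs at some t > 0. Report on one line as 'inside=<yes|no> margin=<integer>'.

d = (12, -11),  |d|² = 265;  R = 5+3 = 8,  c = 265−8² = 201
v_rel = (-6, 4),  |v_rel|² = 52;  v_rel·d = (-6)·(12) + (4)·(-11) = -116
52·t² + 232·t + 201 = 0  ⇒  m = (-116)² − 52·201 = 3004
m = 3004 > 0,  v_rel·d = -116 < 0  ⇒  outside

inside=no margin=3004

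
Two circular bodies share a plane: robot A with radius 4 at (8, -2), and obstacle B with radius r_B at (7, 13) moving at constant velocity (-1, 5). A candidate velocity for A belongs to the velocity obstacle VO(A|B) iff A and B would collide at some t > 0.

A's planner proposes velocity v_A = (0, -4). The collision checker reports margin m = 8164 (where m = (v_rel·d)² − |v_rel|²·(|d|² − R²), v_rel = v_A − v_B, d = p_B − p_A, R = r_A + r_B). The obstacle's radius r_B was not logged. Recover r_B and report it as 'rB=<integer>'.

m = 8164
d = (-1, 15);  v_rel = (1, -9),  |v_rel|² = 82
v_rel×d = (1)·(15) − (-9)·(-1) = 6
since m = R²·82 − 6²:  R² = (36 + 8164) / 82 = 100
R = √100 = 10  ⇒  r_B = 10 − 4 = 6

rB=6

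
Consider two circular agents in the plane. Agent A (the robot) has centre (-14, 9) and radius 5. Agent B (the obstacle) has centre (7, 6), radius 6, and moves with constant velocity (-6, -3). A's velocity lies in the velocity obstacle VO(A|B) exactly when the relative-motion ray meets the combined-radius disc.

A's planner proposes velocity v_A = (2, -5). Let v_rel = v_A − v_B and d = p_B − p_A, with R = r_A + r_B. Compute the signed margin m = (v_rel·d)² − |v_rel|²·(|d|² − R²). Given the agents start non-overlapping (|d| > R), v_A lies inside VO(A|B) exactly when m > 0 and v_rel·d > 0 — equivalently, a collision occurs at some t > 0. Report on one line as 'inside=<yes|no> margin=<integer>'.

d = (21, -3),  |d|² = 450;  R = 5+6 = 11,  c = 450−11² = 329
v_rel = (8, -2),  |v_rel|² = 68;  v_rel·d = (8)·(21) + (-2)·(-3) = 174
68·t² − 348·t + 329 = 0  ⇒  m = 174² − 68·329 = 7904
m = 7904 > 0,  v_rel·d = 174 > 0  ⇒  inside

inside=yes margin=7904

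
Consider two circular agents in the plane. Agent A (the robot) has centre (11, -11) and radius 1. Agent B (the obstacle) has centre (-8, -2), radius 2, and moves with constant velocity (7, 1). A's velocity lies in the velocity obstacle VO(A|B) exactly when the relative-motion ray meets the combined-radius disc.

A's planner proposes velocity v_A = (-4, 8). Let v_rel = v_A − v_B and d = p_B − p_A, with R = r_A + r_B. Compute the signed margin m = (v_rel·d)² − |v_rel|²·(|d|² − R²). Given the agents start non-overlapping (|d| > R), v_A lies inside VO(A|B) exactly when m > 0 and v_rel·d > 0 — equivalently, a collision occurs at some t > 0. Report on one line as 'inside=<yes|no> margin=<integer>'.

d = (-19, 9),  |d|² = 442;  R = 1+2 = 3,  c = 442−3² = 433
v_rel = (-11, 7),  |v_rel|² = 170;  v_rel·d = (-11)·(-19) + (7)·(9) = 272
170·t² − 544·t + 433 = 0  ⇒  m = 272² − 170·433 = 374
m = 374 > 0,  v_rel·d = 272 > 0  ⇒  inside

inside=yes margin=374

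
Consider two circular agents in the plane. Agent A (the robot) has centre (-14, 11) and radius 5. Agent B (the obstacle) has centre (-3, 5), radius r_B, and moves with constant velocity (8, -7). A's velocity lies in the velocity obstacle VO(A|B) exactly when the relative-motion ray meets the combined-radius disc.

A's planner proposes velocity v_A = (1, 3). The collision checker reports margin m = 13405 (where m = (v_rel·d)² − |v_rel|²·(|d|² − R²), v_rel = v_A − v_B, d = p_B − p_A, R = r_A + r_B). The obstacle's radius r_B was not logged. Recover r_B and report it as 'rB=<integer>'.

m = 13405
d = (11, -6);  v_rel = (-7, 10),  |v_rel|² = 149
v_rel×d = (-7)·(-6) − (10)·(11) = -68
since m = R²·149 − (-68)²:  R² = (4624 + 13405) / 149 = 121
R = √121 = 11  ⇒  r_B = 11 − 5 = 6

rB=6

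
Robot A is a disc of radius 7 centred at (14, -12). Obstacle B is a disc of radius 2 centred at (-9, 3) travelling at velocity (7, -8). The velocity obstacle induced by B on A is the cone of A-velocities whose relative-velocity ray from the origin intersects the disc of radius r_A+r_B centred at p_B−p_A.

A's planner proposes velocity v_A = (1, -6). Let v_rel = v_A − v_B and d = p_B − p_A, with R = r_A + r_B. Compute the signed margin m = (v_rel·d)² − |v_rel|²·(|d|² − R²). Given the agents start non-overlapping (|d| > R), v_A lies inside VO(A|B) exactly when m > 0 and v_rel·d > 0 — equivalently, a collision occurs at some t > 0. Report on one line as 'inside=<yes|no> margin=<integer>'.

d = (-23, 15),  |d|² = 754;  R = 7+2 = 9,  c = 754−9² = 673
v_rel = (-6, 2),  |v_rel|² = 40;  v_rel·d = (-6)·(-23) + (2)·(15) = 168
40·t² − 336·t + 673 = 0  ⇒  m = 168² − 40·673 = 1304
m = 1304 > 0,  v_rel·d = 168 > 0  ⇒  inside

inside=yes margin=1304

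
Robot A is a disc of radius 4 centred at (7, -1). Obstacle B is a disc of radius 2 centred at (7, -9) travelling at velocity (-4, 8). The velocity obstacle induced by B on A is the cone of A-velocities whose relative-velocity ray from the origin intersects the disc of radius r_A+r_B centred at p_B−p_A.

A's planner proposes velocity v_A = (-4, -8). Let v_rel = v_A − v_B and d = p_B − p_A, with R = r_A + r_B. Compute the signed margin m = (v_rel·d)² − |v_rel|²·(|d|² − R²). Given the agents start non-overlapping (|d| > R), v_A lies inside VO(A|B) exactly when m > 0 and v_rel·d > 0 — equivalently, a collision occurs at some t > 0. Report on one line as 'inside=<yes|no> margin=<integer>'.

d = (0, -8),  |d|² = 64;  R = 4+2 = 6,  c = 64−6² = 28
v_rel = (0, -16),  |v_rel|² = 256;  v_rel·d = (0)·(0) + (-16)·(-8) = 128
256·t² − 256·t + 28 = 0  ⇒  m = 128² − 256·28 = 9216
m = 9216 > 0,  v_rel·d = 128 > 0  ⇒  inside

inside=yes margin=9216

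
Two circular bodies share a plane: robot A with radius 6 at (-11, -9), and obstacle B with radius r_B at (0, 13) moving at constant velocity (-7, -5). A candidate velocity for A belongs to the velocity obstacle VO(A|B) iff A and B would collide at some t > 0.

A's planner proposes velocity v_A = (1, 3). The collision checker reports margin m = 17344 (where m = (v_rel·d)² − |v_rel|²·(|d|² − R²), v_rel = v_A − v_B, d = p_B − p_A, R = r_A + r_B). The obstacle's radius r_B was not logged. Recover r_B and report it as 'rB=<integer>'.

m = 17344
d = (11, 22);  v_rel = (8, 8),  |v_rel|² = 128
v_rel×d = (8)·(22) − (8)·(11) = 88
since m = R²·128 − 88²:  R² = (7744 + 17344) / 128 = 196
R = √196 = 14  ⇒  r_B = 14 − 6 = 8

rB=8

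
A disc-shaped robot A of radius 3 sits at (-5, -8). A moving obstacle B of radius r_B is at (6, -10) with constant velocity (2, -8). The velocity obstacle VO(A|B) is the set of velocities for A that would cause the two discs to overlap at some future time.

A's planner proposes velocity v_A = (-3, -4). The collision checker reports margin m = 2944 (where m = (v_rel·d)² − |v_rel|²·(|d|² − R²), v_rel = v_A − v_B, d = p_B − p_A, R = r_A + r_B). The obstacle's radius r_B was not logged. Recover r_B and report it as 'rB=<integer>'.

m = 2944
d = (11, -2);  v_rel = (-5, 4),  |v_rel|² = 41
v_rel×d = (-5)·(-2) − (4)·(11) = -34
since m = R²·41 − (-34)²:  R² = (1156 + 2944) / 41 = 100
R = √100 = 10  ⇒  r_B = 10 − 3 = 7

rB=7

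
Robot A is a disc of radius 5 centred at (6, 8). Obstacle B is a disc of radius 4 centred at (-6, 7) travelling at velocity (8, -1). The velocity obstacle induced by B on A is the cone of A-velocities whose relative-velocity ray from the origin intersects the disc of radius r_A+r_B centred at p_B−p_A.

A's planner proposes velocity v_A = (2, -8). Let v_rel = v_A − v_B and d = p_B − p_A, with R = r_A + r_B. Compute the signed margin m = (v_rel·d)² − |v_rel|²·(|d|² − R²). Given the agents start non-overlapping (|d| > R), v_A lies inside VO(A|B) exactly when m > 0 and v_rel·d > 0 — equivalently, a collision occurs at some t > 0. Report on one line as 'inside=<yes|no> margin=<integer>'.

d = (-12, -1),  |d|² = 145;  R = 5+4 = 9,  c = 145−9² = 64
v_rel = (-6, -7),  |v_rel|² = 85;  v_rel·d = (-6)·(-12) + (-7)·(-1) = 79
85·t² − 158·t + 64 = 0  ⇒  m = 79² − 85·64 = 801
m = 801 > 0,  v_rel·d = 79 > 0  ⇒  inside

inside=yes margin=801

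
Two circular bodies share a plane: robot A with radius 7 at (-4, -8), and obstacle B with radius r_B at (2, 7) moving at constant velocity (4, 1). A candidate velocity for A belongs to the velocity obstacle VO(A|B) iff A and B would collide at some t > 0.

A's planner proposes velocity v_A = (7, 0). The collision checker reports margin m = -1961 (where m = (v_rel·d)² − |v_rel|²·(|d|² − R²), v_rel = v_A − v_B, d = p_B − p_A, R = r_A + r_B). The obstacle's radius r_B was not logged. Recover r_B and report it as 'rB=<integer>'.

m = -1961
d = (6, 15);  v_rel = (3, -1),  |v_rel|² = 10
v_rel×d = (3)·(15) − (-1)·(6) = 51
since m = R²·10 − 51²:  R² = (2601 + -1961) / 10 = 64
R = √64 = 8  ⇒  r_B = 8 − 7 = 1

rB=1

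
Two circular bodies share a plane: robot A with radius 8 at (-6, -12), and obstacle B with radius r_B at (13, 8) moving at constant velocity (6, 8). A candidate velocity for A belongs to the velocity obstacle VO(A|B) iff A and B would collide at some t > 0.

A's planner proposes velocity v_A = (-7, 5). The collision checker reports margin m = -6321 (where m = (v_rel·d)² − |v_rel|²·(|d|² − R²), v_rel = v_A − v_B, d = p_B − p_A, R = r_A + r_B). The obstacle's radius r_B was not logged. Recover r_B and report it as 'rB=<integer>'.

m = -6321
d = (19, 20);  v_rel = (-13, -3),  |v_rel|² = 178
v_rel×d = (-13)·(20) − (-3)·(19) = -203
since m = R²·178 − (-203)²:  R² = (41209 + -6321) / 178 = 196
R = √196 = 14  ⇒  r_B = 14 − 8 = 6

rB=6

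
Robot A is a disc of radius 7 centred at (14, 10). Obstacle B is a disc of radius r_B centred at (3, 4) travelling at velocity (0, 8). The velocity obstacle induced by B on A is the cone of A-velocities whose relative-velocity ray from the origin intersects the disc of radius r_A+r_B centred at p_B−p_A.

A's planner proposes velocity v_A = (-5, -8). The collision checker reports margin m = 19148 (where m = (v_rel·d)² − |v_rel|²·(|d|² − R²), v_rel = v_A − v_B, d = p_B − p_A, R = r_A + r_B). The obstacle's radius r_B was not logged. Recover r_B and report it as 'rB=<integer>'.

m = 19148
d = (-11, -6);  v_rel = (-5, -16),  |v_rel|² = 281
v_rel×d = (-5)·(-6) − (-16)·(-11) = -146
since m = R²·281 − (-146)²:  R² = (21316 + 19148) / 281 = 144
R = √144 = 12  ⇒  r_B = 12 − 7 = 5

rB=5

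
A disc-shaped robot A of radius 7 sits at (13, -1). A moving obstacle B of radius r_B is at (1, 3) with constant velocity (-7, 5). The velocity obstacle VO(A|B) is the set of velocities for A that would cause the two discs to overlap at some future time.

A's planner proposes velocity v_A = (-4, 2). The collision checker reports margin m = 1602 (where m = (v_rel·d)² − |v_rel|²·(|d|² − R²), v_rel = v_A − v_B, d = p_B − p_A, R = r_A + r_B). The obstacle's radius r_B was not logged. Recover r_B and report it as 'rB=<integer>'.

m = 1602
d = (-12, 4);  v_rel = (3, -3),  |v_rel|² = 18
v_rel×d = (3)·(4) − (-3)·(-12) = -24
since m = R²·18 − (-24)²:  R² = (576 + 1602) / 18 = 121
R = √121 = 11  ⇒  r_B = 11 − 7 = 4

rB=4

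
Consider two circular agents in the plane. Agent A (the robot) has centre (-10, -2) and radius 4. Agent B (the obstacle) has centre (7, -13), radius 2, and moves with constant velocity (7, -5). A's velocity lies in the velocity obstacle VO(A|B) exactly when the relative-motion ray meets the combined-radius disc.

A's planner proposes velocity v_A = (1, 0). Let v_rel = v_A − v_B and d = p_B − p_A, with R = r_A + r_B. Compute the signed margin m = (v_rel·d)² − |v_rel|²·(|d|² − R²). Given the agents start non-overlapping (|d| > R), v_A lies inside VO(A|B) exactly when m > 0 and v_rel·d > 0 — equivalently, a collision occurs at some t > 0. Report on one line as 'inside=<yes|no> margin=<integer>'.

d = (17, -11),  |d|² = 410;  R = 4+2 = 6,  c = 410−6² = 374
v_rel = (-6, 5),  |v_rel|² = 61;  v_rel·d = (-6)·(17) + (5)·(-11) = -157
61·t² + 314·t + 374 = 0  ⇒  m = (-157)² − 61·374 = 1835
m = 1835 > 0,  v_rel·d = -157 < 0  ⇒  outside

inside=no margin=1835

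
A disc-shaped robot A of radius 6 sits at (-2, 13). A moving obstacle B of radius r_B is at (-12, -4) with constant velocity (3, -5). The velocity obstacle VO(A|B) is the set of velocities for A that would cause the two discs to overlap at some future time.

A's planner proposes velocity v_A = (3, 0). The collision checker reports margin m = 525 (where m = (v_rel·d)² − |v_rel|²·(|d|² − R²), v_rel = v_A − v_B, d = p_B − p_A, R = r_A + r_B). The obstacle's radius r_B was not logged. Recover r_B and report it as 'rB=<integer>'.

m = 525
d = (-10, -17);  v_rel = (0, 5),  |v_rel|² = 25
v_rel×d = (0)·(-17) − (5)·(-10) = 50
since m = R²·25 − 50²:  R² = (2500 + 525) / 25 = 121
R = √121 = 11  ⇒  r_B = 11 − 6 = 5

rB=5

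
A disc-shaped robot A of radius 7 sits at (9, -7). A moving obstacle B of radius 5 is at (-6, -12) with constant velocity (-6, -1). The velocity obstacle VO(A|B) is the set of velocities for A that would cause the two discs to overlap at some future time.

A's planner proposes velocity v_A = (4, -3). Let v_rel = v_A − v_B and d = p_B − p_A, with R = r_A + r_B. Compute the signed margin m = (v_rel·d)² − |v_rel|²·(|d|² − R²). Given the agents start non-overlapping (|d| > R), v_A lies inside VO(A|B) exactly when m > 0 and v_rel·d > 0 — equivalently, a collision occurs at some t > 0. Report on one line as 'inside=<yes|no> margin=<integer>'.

d = (-15, -5),  |d|² = 250;  R = 7+5 = 12,  c = 250−12² = 106
v_rel = (10, -2),  |v_rel|² = 104;  v_rel·d = (10)·(-15) + (-2)·(-5) = -140
104·t² + 280·t + 106 = 0  ⇒  m = (-140)² − 104·106 = 8576
m = 8576 > 0,  v_rel·d = -140 < 0  ⇒  outside

inside=no margin=8576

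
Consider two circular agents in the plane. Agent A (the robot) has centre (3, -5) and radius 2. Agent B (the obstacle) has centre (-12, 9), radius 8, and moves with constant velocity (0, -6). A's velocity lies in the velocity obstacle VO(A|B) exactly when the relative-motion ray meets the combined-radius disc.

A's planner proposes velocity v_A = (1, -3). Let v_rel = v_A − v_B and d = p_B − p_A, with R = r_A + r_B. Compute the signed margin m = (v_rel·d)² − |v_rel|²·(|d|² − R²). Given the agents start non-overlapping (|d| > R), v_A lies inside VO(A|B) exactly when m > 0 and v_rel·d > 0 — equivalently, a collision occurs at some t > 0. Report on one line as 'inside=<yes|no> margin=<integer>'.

d = (-15, 14),  |d|² = 421;  R = 2+8 = 10,  c = 421−10² = 321
v_rel = (1, 3),  |v_rel|² = 10;  v_rel·d = (1)·(-15) + (3)·(14) = 27
10·t² − 54·t + 321 = 0  ⇒  m = 27² − 10·321 = -2481
m = -2481 < 0,  v_rel·d = 27 > 0  ⇒  outside

inside=no margin=-2481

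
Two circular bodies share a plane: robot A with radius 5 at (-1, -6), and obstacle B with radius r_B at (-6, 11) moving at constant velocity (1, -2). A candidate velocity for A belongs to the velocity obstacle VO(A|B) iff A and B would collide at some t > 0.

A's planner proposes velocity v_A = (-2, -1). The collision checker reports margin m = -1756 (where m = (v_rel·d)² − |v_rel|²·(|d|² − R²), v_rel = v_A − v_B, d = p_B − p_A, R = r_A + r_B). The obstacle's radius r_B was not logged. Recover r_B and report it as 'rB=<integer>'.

m = -1756
d = (-5, 17);  v_rel = (-3, 1),  |v_rel|² = 10
v_rel×d = (-3)·(17) − (1)·(-5) = -46
since m = R²·10 − (-46)²:  R² = (2116 + -1756) / 10 = 36
R = √36 = 6  ⇒  r_B = 6 − 5 = 1

rB=1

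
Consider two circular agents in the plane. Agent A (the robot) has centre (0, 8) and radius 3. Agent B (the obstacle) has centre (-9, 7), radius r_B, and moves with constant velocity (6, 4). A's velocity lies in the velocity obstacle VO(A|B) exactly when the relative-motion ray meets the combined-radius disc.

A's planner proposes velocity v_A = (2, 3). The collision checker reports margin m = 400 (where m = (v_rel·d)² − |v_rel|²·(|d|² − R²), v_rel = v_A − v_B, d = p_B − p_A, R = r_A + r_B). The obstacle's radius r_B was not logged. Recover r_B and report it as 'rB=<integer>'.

m = 400
d = (-9, -1);  v_rel = (-4, -1),  |v_rel|² = 17
v_rel×d = (-4)·(-1) − (-1)·(-9) = -5
since m = R²·17 − (-5)²:  R² = (25 + 400) / 17 = 25
R = √25 = 5  ⇒  r_B = 5 − 3 = 2

rB=2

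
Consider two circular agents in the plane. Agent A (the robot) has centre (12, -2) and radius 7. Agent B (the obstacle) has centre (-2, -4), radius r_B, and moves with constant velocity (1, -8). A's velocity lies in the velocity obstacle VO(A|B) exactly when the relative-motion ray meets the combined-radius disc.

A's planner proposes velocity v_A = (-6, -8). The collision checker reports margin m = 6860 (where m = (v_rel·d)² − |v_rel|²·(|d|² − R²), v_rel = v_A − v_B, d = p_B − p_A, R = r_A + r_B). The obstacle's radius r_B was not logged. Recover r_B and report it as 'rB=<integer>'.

m = 6860
d = (-14, -2);  v_rel = (-7, 0),  |v_rel|² = 49
v_rel×d = (-7)·(-2) − (0)·(-14) = 14
since m = R²·49 − 14²:  R² = (196 + 6860) / 49 = 144
R = √144 = 12  ⇒  r_B = 12 − 7 = 5

rB=5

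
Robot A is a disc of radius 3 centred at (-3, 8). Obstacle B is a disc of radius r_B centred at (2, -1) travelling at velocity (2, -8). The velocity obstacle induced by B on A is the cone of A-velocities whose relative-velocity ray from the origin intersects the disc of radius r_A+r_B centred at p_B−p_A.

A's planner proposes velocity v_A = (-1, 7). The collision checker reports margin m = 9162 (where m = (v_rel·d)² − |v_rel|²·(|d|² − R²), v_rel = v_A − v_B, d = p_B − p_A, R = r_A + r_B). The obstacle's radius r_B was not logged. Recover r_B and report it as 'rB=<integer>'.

m = 9162
d = (5, -9);  v_rel = (-3, 15),  |v_rel|² = 234
v_rel×d = (-3)·(-9) − (15)·(5) = -48
since m = R²·234 − (-48)²:  R² = (2304 + 9162) / 234 = 49
R = √49 = 7  ⇒  r_B = 7 − 3 = 4

rB=4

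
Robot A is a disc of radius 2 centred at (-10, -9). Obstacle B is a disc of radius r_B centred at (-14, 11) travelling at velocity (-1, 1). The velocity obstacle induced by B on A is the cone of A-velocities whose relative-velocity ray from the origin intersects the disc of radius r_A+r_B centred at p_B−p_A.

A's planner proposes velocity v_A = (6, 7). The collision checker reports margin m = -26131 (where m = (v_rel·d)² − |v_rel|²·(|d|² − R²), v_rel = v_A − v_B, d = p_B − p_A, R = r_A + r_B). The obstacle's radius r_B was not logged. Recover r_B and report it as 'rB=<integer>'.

m = -26131
d = (-4, 20);  v_rel = (7, 6),  |v_rel|² = 85
v_rel×d = (7)·(20) − (6)·(-4) = 164
since m = R²·85 − 164²:  R² = (26896 + -26131) / 85 = 9
R = √9 = 3  ⇒  r_B = 3 − 2 = 1

rB=1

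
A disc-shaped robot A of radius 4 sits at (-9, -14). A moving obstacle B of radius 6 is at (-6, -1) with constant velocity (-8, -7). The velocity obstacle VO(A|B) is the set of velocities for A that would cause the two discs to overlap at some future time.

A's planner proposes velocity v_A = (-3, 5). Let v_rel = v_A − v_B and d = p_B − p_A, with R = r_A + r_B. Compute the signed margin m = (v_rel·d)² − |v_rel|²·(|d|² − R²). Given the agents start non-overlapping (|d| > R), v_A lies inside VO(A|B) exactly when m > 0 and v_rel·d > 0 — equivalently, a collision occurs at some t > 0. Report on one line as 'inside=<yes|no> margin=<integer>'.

d = (3, 13),  |d|² = 178;  R = 4+6 = 10,  c = 178−10² = 78
v_rel = (5, 12),  |v_rel|² = 169;  v_rel·d = (5)·(3) + (12)·(13) = 171
169·t² − 342·t + 78 = 0  ⇒  m = 171² − 169·78 = 16059
m = 16059 > 0,  v_rel·d = 171 > 0  ⇒  inside

inside=yes margin=16059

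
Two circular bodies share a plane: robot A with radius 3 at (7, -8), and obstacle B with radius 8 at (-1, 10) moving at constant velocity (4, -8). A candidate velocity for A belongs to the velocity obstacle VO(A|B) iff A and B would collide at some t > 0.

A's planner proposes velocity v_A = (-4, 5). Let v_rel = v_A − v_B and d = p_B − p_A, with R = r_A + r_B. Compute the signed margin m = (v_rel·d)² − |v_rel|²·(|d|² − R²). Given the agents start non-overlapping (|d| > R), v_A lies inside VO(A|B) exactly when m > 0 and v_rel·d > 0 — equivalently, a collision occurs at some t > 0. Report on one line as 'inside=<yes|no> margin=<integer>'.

d = (-8, 18),  |d|² = 388;  R = 3+8 = 11,  c = 388−11² = 267
v_rel = (-8, 13),  |v_rel|² = 233;  v_rel·d = (-8)·(-8) + (13)·(18) = 298
233·t² − 596·t + 267 = 0  ⇒  m = 298² − 233·267 = 26593
m = 26593 > 0,  v_rel·d = 298 > 0  ⇒  inside

inside=yes margin=26593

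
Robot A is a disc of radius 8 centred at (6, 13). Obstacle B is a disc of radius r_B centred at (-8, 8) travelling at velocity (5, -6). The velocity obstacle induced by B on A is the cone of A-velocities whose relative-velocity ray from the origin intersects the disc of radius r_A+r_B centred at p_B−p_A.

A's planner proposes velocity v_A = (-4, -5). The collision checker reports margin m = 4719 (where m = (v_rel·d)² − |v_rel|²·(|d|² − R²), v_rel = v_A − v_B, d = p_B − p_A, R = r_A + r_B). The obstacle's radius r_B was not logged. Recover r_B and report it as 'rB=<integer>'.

m = 4719
d = (-14, -5);  v_rel = (-9, 1),  |v_rel|² = 82
v_rel×d = (-9)·(-5) − (1)·(-14) = 59
since m = R²·82 − 59²:  R² = (3481 + 4719) / 82 = 100
R = √100 = 10  ⇒  r_B = 10 − 8 = 2

rB=2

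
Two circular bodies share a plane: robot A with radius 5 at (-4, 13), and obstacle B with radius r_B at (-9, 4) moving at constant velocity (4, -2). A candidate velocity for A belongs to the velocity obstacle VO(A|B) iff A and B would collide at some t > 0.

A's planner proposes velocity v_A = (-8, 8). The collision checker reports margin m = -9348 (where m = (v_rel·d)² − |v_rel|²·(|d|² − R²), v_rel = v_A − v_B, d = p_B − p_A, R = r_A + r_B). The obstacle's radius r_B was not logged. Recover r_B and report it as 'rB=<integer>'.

m = -9348
d = (-5, -9);  v_rel = (-12, 10),  |v_rel|² = 244
v_rel×d = (-12)·(-9) − (10)·(-5) = 158
since m = R²·244 − 158²:  R² = (24964 + -9348) / 244 = 64
R = √64 = 8  ⇒  r_B = 8 − 5 = 3

rB=3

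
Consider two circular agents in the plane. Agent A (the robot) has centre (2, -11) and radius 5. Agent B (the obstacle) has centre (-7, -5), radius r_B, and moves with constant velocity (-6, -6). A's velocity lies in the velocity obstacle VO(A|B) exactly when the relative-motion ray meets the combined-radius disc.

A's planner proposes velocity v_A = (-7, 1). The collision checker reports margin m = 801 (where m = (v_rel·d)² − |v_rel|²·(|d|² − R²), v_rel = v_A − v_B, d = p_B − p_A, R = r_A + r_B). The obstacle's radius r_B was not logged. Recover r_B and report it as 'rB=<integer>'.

m = 801
d = (-9, 6);  v_rel = (-1, 7),  |v_rel|² = 50
v_rel×d = (-1)·(6) − (7)·(-9) = 57
since m = R²·50 − 57²:  R² = (3249 + 801) / 50 = 81
R = √81 = 9  ⇒  r_B = 9 − 5 = 4

rB=4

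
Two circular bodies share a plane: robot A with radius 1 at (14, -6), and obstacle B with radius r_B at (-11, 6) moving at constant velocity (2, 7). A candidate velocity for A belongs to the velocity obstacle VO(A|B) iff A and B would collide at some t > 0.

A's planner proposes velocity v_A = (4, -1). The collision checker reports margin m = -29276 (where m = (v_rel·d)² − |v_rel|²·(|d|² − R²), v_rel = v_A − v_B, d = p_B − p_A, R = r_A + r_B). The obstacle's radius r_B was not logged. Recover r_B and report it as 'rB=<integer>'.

m = -29276
d = (-25, 12);  v_rel = (2, -8),  |v_rel|² = 68
v_rel×d = (2)·(12) − (-8)·(-25) = -176
since m = R²·68 − (-176)²:  R² = (30976 + -29276) / 68 = 25
R = √25 = 5  ⇒  r_B = 5 − 1 = 4

rB=4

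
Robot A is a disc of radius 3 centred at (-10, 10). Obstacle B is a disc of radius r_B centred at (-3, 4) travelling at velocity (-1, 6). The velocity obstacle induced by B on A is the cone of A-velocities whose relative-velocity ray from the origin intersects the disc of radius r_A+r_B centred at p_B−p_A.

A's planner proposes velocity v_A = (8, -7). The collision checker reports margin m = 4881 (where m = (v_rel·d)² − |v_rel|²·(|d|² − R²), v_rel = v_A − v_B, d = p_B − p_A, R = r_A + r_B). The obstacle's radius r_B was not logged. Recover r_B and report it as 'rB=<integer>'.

m = 4881
d = (7, -6);  v_rel = (9, -13),  |v_rel|² = 250
v_rel×d = (9)·(-6) − (-13)·(7) = 37
since m = R²·250 − 37²:  R² = (1369 + 4881) / 250 = 25
R = √25 = 5  ⇒  r_B = 5 − 3 = 2

rB=2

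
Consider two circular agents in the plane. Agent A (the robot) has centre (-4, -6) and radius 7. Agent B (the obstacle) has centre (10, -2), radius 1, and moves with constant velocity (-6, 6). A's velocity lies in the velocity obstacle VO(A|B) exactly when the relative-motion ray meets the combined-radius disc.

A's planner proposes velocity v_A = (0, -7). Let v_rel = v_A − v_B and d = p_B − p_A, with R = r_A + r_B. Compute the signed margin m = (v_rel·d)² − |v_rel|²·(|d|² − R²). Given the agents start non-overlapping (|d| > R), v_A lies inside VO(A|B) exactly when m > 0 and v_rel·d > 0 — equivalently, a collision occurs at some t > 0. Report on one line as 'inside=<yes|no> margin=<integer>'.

d = (14, 4),  |d|² = 212;  R = 7+1 = 8,  c = 212−8² = 148
v_rel = (6, -13),  |v_rel|² = 205;  v_rel·d = (6)·(14) + (-13)·(4) = 32
205·t² − 64·t + 148 = 0  ⇒  m = 32² − 205·148 = -29316
m = -29316 < 0,  v_rel·d = 32 > 0  ⇒  outside

inside=no margin=-29316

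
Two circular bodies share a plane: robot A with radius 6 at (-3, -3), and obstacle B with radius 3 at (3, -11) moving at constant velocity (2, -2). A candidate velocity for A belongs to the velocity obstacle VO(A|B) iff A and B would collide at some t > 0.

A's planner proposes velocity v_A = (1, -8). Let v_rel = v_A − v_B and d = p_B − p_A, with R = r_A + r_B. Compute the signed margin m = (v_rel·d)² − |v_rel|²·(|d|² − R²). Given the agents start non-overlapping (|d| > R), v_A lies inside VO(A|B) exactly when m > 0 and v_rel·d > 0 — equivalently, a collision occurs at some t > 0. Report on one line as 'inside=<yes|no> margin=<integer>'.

d = (6, -8),  |d|² = 100;  R = 6+3 = 9,  c = 100−9² = 19
v_rel = (-1, -6),  |v_rel|² = 37;  v_rel·d = (-1)·(6) + (-6)·(-8) = 42
37·t² − 84·t + 19 = 0  ⇒  m = 42² − 37·19 = 1061
m = 1061 > 0,  v_rel·d = 42 > 0  ⇒  inside

inside=yes margin=1061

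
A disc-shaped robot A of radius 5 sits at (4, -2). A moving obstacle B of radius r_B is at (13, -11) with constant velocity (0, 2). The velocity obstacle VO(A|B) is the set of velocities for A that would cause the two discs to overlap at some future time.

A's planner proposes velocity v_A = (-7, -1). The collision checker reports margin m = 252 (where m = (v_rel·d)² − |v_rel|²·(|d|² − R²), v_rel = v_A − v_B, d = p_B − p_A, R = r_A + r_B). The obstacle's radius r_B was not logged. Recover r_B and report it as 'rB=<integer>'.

m = 252
d = (9, -9);  v_rel = (-7, -3),  |v_rel|² = 58
v_rel×d = (-7)·(-9) − (-3)·(9) = 90
since m = R²·58 − 90²:  R² = (8100 + 252) / 58 = 144
R = √144 = 12  ⇒  r_B = 12 − 5 = 7

rB=7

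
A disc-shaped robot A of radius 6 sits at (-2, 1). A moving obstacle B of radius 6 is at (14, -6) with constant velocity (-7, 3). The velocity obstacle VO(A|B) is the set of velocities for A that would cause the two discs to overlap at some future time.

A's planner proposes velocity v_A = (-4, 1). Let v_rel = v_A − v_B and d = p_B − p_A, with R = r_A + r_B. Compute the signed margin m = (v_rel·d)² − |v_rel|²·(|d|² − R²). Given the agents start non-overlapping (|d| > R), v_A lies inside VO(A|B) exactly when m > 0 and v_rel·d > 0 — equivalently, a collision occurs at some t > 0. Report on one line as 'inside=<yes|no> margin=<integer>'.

d = (16, -7),  |d|² = 305;  R = 6+6 = 12,  c = 305−12² = 161
v_rel = (3, -2),  |v_rel|² = 13;  v_rel·d = (3)·(16) + (-2)·(-7) = 62
13·t² − 124·t + 161 = 0  ⇒  m = 62² − 13·161 = 1751
m = 1751 > 0,  v_rel·d = 62 > 0  ⇒  inside

inside=yes margin=1751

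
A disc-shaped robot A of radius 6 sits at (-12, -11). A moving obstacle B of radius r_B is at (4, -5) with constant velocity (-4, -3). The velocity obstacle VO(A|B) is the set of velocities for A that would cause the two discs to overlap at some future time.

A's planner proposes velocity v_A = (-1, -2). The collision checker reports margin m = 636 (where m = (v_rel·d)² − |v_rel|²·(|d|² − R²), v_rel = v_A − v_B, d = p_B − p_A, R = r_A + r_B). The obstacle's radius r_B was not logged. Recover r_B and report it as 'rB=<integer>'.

m = 636
d = (16, 6);  v_rel = (3, 1),  |v_rel|² = 10
v_rel×d = (3)·(6) − (1)·(16) = 2
since m = R²·10 − 2²:  R² = (4 + 636) / 10 = 64
R = √64 = 8  ⇒  r_B = 8 − 6 = 2

rB=2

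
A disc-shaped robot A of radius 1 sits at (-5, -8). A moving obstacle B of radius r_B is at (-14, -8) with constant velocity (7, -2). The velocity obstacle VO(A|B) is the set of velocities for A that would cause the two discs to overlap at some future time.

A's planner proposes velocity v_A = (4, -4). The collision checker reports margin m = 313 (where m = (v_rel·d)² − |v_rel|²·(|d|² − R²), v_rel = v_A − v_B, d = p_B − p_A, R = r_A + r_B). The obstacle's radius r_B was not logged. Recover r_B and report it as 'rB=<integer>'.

m = 313
d = (-9, 0);  v_rel = (-3, -2),  |v_rel|² = 13
v_rel×d = (-3)·(0) − (-2)·(-9) = -18
since m = R²·13 − (-18)²:  R² = (324 + 313) / 13 = 49
R = √49 = 7  ⇒  r_B = 7 − 1 = 6

rB=6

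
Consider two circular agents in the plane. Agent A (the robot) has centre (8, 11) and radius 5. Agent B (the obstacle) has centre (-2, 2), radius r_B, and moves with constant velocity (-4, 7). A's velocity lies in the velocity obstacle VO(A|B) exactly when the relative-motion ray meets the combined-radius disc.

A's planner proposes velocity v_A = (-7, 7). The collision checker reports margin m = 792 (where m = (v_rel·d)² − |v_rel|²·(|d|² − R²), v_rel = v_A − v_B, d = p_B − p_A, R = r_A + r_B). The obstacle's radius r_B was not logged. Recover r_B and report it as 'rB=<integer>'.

m = 792
d = (-10, -9);  v_rel = (-3, 0),  |v_rel|² = 9
v_rel×d = (-3)·(-9) − (0)·(-10) = 27
since m = R²·9 − 27²:  R² = (729 + 792) / 9 = 169
R = √169 = 13  ⇒  r_B = 13 − 5 = 8

rB=8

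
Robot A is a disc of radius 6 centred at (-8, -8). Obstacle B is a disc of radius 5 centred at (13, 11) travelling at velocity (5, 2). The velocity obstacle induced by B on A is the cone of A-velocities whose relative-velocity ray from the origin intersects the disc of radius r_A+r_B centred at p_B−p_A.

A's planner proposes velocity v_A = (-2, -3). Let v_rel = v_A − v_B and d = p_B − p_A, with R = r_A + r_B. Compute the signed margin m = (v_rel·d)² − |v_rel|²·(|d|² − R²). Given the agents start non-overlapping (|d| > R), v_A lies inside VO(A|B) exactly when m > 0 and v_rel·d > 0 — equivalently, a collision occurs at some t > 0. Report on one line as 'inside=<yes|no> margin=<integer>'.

d = (21, 19),  |d|² = 802;  R = 6+5 = 11,  c = 802−11² = 681
v_rel = (-7, -5),  |v_rel|² = 74;  v_rel·d = (-7)·(21) + (-5)·(19) = -242
74·t² + 484·t + 681 = 0  ⇒  m = (-242)² − 74·681 = 8170
m = 8170 > 0,  v_rel·d = -242 < 0  ⇒  outside

inside=no margin=8170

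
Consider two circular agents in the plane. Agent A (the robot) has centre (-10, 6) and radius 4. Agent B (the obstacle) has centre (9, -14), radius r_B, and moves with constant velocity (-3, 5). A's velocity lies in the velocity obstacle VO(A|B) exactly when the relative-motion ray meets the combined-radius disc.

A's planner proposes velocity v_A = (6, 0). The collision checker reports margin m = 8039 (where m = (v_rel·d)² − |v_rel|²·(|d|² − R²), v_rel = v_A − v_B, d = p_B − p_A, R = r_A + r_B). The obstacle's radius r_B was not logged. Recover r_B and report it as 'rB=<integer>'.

m = 8039
d = (19, -20);  v_rel = (9, -5),  |v_rel|² = 106
v_rel×d = (9)·(-20) − (-5)·(19) = -85
since m = R²·106 − (-85)²:  R² = (7225 + 8039) / 106 = 144
R = √144 = 12  ⇒  r_B = 12 − 4 = 8

rB=8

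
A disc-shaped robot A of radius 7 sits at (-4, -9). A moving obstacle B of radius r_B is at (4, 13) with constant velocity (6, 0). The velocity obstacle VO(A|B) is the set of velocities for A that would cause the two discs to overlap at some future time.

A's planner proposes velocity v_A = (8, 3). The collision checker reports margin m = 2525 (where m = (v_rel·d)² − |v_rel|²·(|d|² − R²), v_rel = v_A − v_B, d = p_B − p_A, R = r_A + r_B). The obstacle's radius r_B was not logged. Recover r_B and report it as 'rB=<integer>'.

m = 2525
d = (8, 22);  v_rel = (2, 3),  |v_rel|² = 13
v_rel×d = (2)·(22) − (3)·(8) = 20
since m = R²·13 − 20²:  R² = (400 + 2525) / 13 = 225
R = √225 = 15  ⇒  r_B = 15 − 7 = 8

rB=8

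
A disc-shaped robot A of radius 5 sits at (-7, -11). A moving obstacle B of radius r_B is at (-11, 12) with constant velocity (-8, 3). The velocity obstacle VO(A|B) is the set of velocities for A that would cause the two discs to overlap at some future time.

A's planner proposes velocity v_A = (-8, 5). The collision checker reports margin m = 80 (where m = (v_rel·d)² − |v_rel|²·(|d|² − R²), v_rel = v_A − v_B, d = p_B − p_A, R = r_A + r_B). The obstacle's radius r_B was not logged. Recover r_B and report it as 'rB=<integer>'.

m = 80
d = (-4, 23);  v_rel = (0, 2),  |v_rel|² = 4
v_rel×d = (0)·(23) − (2)·(-4) = 8
since m = R²·4 − 8²:  R² = (64 + 80) / 4 = 36
R = √36 = 6  ⇒  r_B = 6 − 5 = 1

rB=1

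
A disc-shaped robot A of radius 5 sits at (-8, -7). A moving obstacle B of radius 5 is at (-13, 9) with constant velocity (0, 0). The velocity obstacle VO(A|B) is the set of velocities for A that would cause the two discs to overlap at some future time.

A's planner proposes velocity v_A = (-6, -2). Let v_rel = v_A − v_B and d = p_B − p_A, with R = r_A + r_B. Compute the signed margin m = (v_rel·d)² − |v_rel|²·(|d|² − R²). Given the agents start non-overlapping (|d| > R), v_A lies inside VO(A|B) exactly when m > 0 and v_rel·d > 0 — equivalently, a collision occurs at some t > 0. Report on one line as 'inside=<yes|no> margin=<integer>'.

d = (-5, 16),  |d|² = 281;  R = 5+5 = 10,  c = 281−10² = 181
v_rel = (-6, -2),  |v_rel|² = 40;  v_rel·d = (-6)·(-5) + (-2)·(16) = -2
40·t² + 4·t + 181 = 0  ⇒  m = (-2)² − 40·181 = -7236
m = -7236 < 0,  v_rel·d = -2 < 0  ⇒  outside

inside=no margin=-7236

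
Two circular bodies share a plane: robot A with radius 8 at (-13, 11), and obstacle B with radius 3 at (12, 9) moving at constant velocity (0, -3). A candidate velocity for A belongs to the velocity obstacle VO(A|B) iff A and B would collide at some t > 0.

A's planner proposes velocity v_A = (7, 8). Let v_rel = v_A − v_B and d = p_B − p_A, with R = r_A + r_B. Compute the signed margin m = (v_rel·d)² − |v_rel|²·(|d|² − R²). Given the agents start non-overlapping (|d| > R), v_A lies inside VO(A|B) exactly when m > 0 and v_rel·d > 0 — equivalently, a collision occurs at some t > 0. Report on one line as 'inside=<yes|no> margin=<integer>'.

d = (25, -2),  |d|² = 629;  R = 8+3 = 11,  c = 629−11² = 508
v_rel = (7, 11),  |v_rel|² = 170;  v_rel·d = (7)·(25) + (11)·(-2) = 153
170·t² − 306·t + 508 = 0  ⇒  m = 153² − 170·508 = -62951
m = -62951 < 0,  v_rel·d = 153 > 0  ⇒  outside

inside=no margin=-62951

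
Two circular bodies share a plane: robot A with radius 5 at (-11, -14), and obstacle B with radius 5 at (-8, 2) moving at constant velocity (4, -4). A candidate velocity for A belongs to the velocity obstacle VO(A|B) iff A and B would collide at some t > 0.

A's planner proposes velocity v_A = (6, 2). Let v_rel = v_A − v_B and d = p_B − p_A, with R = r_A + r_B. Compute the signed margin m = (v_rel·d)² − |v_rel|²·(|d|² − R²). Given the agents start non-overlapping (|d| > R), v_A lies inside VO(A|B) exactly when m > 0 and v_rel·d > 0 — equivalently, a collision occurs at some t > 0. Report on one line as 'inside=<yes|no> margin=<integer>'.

d = (3, 16),  |d|² = 265;  R = 5+5 = 10,  c = 265−10² = 165
v_rel = (2, 6),  |v_rel|² = 40;  v_rel·d = (2)·(3) + (6)·(16) = 102
40·t² − 204·t + 165 = 0  ⇒  m = 102² − 40·165 = 3804
m = 3804 > 0,  v_rel·d = 102 > 0  ⇒  inside

inside=yes margin=3804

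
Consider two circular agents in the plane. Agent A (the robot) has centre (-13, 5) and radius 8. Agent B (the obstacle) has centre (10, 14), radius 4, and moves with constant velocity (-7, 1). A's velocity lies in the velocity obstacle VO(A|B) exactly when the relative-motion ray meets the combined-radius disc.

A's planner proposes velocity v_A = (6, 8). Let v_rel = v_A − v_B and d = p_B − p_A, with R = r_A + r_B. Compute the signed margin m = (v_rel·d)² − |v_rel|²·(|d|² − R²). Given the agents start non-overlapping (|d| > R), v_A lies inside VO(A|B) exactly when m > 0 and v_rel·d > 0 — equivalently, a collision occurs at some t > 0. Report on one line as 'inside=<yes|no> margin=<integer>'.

d = (23, 9),  |d|² = 610;  R = 8+4 = 12,  c = 610−12² = 466
v_rel = (13, 7),  |v_rel|² = 218;  v_rel·d = (13)·(23) + (7)·(9) = 362
218·t² − 724·t + 466 = 0  ⇒  m = 362² − 218·466 = 29456
m = 29456 > 0,  v_rel·d = 362 > 0  ⇒  inside

inside=yes margin=29456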